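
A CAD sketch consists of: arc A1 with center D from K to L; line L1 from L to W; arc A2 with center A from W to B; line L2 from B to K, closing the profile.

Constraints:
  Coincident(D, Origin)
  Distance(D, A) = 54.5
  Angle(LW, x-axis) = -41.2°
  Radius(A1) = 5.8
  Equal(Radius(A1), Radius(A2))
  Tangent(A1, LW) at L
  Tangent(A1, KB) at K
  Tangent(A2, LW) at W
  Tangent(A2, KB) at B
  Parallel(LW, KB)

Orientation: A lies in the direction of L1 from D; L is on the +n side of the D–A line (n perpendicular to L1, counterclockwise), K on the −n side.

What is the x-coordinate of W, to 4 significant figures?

44.83

Tangency of A1 to both parallel lines with radius 5.8 puts L and K at D ± 5.8·n: L = (3.820, 4.364), K = (-3.820, -4.364). Equal radii place W and B the same way about A: W = A + 5.8·n = (44.83, -31.53), B = A − 5.8·n = (37.19, -40.26). So W.x = 44.83.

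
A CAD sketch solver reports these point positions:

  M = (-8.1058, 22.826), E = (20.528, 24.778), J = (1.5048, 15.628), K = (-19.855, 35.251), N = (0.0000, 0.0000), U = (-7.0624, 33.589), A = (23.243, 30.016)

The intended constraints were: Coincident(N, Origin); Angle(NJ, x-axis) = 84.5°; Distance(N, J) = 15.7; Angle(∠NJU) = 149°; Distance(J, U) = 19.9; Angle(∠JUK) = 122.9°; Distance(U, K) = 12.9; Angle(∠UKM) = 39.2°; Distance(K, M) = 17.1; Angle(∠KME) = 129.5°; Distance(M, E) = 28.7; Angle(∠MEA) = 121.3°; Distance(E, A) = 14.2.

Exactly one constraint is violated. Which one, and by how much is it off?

Distance(E, A) = 14.2 — off by 8.30.

N = (0.00, 0.00) ✓; NJ at 84.50° ✓; |NJ| = 15.70 ✓; ∠NJU = 149.0° ✓; |JU| = 19.90 ✓; ∠JUK = 122.9° ✓; |UK| = 12.90 ✓; ∠UKM = 39.20° ✓; |KM| = 17.10 ✓; ∠KME = 129.5° ✓; |ME| = 28.70 ✓; ∠MEA = 121.3° ✓; |EA| = 5.900 ✗.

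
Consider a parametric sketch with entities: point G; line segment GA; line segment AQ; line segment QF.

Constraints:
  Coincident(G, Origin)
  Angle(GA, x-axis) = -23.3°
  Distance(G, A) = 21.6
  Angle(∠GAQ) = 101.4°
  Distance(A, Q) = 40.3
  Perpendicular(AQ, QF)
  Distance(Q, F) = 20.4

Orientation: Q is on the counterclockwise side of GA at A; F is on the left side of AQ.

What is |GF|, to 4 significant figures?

44.58

G is at the origin; GA runs at -23.3° with length 21.6, so A = 21.6·(cos -23.3°, sin -23.3°) = (19.84, -8.544). ∠GAQ = 101.4°, so AQ runs at -23.3° + (180° − 101.4°) = 55.30° from the x-axis; with |AQ| = 40.3, Q = A + 40.3·(cos 55.30°, sin 55.30°) = (42.78, 24.59). AQ ⟂ QF; with |QF| = 20.4 on the left of AQ, F = Q + 20.4·(-0.8221, 0.5693) = (26.01, 36.20). Then |GF| = |F − G| = 44.58.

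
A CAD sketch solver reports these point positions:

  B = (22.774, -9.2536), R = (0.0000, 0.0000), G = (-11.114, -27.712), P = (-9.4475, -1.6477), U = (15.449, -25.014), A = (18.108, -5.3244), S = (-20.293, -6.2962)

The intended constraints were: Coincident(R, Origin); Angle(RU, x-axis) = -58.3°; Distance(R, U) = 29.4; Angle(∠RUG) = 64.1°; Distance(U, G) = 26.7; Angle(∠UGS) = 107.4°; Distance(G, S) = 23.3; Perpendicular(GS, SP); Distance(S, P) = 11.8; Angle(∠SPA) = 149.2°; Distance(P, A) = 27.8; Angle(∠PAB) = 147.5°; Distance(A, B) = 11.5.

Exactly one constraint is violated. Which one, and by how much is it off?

Distance(A, B) = 11.5 — off by 5.40.

R = (0.00, 0.00) ✓; RU at -58.30° ✓; |RU| = 29.40 ✓; ∠RUG = 64.10° ✓; |UG| = 26.70 ✓; ∠UGS = 107.4° ✓; |GS| = 23.30 ✓; ∠(GS, SP) = 90.00° ✓; |SP| = 11.80 ✓; ∠SPA = 149.2° ✓; |PA| = 27.80 ✓; ∠PAB = 147.5° ✓; |AB| = 6.100 ✗.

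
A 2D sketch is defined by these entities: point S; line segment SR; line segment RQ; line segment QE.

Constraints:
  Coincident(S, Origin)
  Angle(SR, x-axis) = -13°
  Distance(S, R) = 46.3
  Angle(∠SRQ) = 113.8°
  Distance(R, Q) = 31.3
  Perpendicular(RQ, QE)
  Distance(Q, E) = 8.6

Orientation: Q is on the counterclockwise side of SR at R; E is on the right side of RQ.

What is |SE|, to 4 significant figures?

71.38

∠SRQ = 113.8°, so RQ runs at -13.0° + (180° − 113.8°) = 53.20° from the x-axis; with |RQ| = 31.3, Q = R + 31.3·(cos 53.20°, sin 53.20°) = (63.86, 14.65). RQ is perpendicular to QE; with |QE| = 8.6 on the right of RQ, E = Q + 8.6·(0.8007, -0.5990) = (70.75, 9.496). Then |SE| = |E − S| = 71.38.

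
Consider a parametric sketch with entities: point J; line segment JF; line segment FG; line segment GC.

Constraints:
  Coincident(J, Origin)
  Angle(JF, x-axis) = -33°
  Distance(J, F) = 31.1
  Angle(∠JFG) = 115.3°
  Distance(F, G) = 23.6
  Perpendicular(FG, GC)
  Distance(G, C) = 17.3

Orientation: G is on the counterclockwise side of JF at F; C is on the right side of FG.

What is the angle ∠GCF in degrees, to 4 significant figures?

53.76°

J is at the origin; JF runs at -33.0° with length 31.1, so F = 31.1·(cos -33.0°, sin -33.0°) = (26.08, -16.94). ∠JFG = 115.3°, so FG runs at -33.0° + (180° − 115.3°) = 31.70° from the x-axis; with |FG| = 23.6, G = F + 23.6·(cos 31.70°, sin 31.70°) = (46.16, -4.537). The perpendicularity gives GC at right angles to FG; with |GC| = 17.3 on the right of FG, C = G + 17.3·(0.5255, -0.8508) = (55.25, -19.26). Then cos ∠GCF = CG·CF / (|CG||CF|), giving 53.76°.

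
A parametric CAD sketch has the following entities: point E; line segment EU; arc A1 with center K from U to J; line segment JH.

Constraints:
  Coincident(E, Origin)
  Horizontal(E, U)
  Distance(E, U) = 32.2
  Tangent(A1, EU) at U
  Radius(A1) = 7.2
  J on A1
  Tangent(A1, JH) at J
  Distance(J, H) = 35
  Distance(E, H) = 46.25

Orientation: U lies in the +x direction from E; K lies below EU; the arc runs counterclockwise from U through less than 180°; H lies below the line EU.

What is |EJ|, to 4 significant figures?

25.85

Checks: E.y = 0.00, U.y = 0.00 ✓; |KJ| = 7.200 ✓; ∠(KJ, JH) = 90.00° ✓; |JH| = 35.00 ✓; |EH| = 46.25 ✓.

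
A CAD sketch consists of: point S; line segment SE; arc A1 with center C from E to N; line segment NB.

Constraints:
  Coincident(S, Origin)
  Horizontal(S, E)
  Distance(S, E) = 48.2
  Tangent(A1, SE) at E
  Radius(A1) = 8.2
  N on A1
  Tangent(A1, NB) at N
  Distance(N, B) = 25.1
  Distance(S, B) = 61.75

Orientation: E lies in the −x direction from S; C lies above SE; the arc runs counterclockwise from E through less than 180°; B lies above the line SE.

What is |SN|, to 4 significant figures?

42.38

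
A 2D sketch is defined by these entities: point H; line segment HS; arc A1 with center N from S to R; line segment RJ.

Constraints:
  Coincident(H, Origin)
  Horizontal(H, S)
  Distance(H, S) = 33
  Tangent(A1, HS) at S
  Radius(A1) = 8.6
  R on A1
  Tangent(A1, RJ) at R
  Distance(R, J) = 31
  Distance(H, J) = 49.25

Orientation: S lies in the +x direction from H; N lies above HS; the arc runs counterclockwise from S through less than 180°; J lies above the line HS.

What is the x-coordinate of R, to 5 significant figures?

40.847

Checks: |NS| = 8.600 ✓; |NR| = 8.600 ✓; ∠(NR, RJ) = 90.00° ✓; |RJ| = 31.00 ✓; |HJ| = 49.25 ✓.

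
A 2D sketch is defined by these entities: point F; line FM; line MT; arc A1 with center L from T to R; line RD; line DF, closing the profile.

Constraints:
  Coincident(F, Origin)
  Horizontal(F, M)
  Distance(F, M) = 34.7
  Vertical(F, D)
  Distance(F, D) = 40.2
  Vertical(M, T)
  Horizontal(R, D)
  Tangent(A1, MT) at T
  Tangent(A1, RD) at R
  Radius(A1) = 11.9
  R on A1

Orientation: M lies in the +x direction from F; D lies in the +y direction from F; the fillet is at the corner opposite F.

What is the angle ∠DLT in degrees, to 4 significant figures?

152.4°

The virtual corner opposite F is at (34.70, 40.20). Since A1 is tangent to MT there, LT ⟂ MT and tangency of A1 to RD means the radius LR is perpendicular to RD, with radius 11.9, so the center L sits 11.9 in from both sides at L = (22.80, 28.30). That places the tangent points at T = (34.70, 28.30) on MT and R = (22.80, 40.20) on RD. Then cos ∠DLT = LD·LT / (|LD||LT|), giving 152.4°.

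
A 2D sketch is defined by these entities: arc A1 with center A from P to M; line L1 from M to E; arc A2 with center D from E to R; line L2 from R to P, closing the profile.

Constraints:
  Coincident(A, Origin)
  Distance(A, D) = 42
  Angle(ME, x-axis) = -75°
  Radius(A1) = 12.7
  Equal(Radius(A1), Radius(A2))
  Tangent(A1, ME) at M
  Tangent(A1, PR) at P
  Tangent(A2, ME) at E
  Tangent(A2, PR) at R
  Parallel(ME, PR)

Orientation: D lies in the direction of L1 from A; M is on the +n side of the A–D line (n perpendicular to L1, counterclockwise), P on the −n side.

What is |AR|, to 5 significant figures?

43.878

The slot axis is L1's direction at -75.0°, so u = (cos -75.0°, sin -75.0°) = (0.25882, -0.96593) and n = (−sin -75.0°, cos -75.0°) = (0.96593, 0.25882). A is at the origin and D lies 42.0 along u from A, so D = 42.0·u = (10.870, -40.569). Tangency of A1 to both parallel lines with radius 12.7 puts M and P at A ± 12.7·n: M = (12.267, 3.2870), P = (-12.267, -3.2870). Equal radii place E and R the same way about D: E = D + 12.7·n = (23.138, -37.282), R = D − 12.7·n = (-1.3969, -43.856). Then |AR| = |R − A| = 43.878.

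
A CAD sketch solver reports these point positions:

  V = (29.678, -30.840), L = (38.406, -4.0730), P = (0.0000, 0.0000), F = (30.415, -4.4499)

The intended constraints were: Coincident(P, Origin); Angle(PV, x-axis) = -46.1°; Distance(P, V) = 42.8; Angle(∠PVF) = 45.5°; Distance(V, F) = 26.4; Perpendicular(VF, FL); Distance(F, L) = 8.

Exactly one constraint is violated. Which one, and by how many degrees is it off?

Perpendicular(VF, FL) — off by 4.30°.

P = (0.00, 0.00) ✓; PV at -46.10° ✓; |PV| = 42.80 ✓; ∠PVF = 45.50° ✓; |VF| = 26.40 ✓; ∠(VF, FL) = 85.70° ✗; |FL| = 8.000 ✓.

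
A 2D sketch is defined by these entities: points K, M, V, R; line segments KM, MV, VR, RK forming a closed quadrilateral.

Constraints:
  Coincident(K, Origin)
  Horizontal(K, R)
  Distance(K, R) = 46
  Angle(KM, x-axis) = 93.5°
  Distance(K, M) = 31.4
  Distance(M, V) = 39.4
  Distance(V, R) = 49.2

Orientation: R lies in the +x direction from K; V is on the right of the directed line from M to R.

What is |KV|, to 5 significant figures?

8.4436

Checks: |MV| = 39.40 ✓; |VR| = 49.20 ✓.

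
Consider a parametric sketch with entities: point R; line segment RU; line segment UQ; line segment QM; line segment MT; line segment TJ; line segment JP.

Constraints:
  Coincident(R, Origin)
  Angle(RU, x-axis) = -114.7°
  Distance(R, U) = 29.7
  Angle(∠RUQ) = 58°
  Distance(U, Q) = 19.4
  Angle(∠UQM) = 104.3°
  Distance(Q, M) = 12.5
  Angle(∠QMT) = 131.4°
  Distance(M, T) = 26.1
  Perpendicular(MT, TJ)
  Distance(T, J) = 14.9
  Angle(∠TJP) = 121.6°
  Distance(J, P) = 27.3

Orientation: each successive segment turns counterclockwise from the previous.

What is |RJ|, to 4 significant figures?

20.27

R is at the origin; RU runs at -114.7° with length 29.7, so U = (-12.41, -26.98). ∠RUQ = 58.0° gives UQ at 7.300° from the x-axis; with |UQ| = 19.4, Q = (6.832, -24.52). ∠UQM = 104.3° gives QM at 83.00° from the x-axis; with |QM| = 12.5, M = (8.355, -12.11). ∠QMT = 131.4° gives MT at 131.6° from the x-axis; with |MT| = 26.1, T = (-8.973, 7.407). MT is perpendicular to TJ, so TJ runs at -138.4°; with |TJ| = 14.9, J = (-20.12, -2.486). Then |RJ| = |J − R| = 20.27.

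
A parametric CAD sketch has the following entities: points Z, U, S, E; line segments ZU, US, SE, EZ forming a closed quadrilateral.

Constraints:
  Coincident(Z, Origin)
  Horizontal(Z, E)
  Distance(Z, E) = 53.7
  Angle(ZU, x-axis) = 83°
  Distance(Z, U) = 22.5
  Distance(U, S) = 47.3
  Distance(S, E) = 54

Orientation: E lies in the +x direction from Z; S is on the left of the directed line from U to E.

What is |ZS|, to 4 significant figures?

65.38

Z is at the origin; ZE is horizontal with |ZE| = 53.7 and E in +x, so E = (53.7, 0). ZU runs at 83.0° with |ZU| = 22.5, so U = (2.742, 22.33). S is determined by |US| = 47.3 and |SE| = 54.0 together: it lies at the intersection of circle(U, 47.3) and circle(E, 54.0). With |UE| = 55.64, the foot of the radical line on UE is 21.72 from U and the perpendicular offset is √(47.3² − 21.72²) = 42.02. Taking the left-of-UE solution: S = (39.50, 52.10).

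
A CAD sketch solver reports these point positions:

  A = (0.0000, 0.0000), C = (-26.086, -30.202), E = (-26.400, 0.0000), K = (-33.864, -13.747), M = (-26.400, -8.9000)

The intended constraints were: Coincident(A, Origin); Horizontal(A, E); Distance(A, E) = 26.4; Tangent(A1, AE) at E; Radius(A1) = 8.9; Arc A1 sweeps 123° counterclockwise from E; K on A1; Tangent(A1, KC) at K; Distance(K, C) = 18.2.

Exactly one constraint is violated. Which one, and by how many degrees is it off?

Tangent(A1, KC) at K — off by 7.70°.

A = (0.00, 0.00) ✓; A.y = 0.00, E.y = 0.00 ✓; |AE| = 26.40 ✓; ∠(ME, EA) = 90.00° ✓; |ME| = 8.900 ✓; bearing(M→K) − bearing(M→E) = 123.0° ✓; |MK| = 8.900 ✓; ∠(MK, KC) = 97.70° ✗; |KC| = 18.20 ✓.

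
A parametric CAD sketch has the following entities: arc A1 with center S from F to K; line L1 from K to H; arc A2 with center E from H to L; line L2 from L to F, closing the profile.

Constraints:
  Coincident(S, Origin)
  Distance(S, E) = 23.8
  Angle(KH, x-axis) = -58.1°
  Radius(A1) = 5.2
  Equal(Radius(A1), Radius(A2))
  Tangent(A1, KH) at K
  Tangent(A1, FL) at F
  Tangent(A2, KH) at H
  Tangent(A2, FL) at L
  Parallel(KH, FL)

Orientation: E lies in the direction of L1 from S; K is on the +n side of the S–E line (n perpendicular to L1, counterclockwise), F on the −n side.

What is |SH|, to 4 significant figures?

24.36

Tangency of A1 to both parallel lines with radius 5.2 puts K and F at S ± 5.2·n: K = (4.415, 2.748), F = (-4.415, -2.748). Equal radii place H and L the same way about E: H = E + 5.2·n = (16.99, -17.46), L = E − 5.2·n = (8.162, -22.95). Then |SH| = |H − S| = 24.36.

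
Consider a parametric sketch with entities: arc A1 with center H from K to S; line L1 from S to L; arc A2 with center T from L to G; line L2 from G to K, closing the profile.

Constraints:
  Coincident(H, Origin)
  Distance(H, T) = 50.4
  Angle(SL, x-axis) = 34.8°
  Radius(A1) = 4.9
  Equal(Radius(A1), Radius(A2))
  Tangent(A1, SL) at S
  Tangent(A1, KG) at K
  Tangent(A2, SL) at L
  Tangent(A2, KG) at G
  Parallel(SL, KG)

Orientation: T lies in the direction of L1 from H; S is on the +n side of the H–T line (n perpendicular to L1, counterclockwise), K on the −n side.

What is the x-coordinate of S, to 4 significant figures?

-2.796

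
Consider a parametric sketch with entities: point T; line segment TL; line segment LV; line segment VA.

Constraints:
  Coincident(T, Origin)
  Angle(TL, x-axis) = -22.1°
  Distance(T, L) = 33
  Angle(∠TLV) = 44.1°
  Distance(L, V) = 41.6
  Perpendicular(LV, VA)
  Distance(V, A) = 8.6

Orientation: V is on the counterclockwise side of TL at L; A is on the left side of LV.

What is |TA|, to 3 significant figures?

23.0

∠TLV = 44.1°, so LV runs at -22.1° + (180° − 44.1°) = 114° from the x-axis; with |LV| = 41.6, V = L + 41.6·(cos 114°, sin 114°) = (13.8, 25.6). LV is perpendicular to VA; with |VA| = 8.6 on the left of LV, A = V + 8.6·(-0.915, -0.404) = (5.92, 22.2). Then |TA| = |A − T| = 23.0.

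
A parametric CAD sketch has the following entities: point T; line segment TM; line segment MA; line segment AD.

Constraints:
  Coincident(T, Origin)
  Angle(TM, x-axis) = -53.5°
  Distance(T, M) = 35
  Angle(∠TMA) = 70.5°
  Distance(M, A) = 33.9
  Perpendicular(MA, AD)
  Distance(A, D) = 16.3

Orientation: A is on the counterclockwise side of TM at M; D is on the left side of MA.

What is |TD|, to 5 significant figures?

27.789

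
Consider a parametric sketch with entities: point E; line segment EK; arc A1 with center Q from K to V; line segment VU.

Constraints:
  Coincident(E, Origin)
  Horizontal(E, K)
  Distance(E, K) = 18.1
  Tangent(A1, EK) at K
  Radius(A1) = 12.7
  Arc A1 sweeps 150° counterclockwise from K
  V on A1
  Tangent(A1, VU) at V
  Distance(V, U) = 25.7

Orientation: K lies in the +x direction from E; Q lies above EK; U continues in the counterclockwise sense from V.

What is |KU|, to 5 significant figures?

39.860

E is at the origin; EK is horizontal with |EK| = 18.1 and K on the +x side, so K = (18.100, 0.0000). A1 meets EK tangentially, so QK is at right angles to EK, so Q = K + (0, 12.7) = (18.100, 12.700). On A1, K sits at bearing -90° from Q; a 150° counterclockwise sweep puts V at bearing 60°, so V = Q + 12.7·(cos 60°, sin 60°) = (24.450, 23.699). A1 meets VU tangentially, so QV is at right angles to VU, so VU runs along (−sin 60°, cos 60°); with |VU| = 25.7, U = (2.1931, 36.549). Then |KU| = |U − K| = 39.860.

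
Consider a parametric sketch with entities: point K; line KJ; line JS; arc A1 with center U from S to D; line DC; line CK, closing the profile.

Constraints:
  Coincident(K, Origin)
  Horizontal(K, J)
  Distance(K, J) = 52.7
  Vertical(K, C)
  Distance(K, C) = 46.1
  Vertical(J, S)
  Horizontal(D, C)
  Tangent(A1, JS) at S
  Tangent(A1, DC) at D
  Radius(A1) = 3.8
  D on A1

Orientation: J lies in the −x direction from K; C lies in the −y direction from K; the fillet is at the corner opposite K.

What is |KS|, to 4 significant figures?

67.58

The virtual corner opposite K is at (-52.70, -46.10). Tangency of A1 to JS means the radius US is perpendicular to JS and tangency of A1 to DC means the radius UD is perpendicular to DC, with radius 3.8, so the center U sits 3.8 in from both sides at U = (-48.90, -42.30). That places the tangent points at S = (-52.70, -42.30) on JS and D = (-48.90, -46.10) on DC. Then |KS| = |S − K| = 67.58.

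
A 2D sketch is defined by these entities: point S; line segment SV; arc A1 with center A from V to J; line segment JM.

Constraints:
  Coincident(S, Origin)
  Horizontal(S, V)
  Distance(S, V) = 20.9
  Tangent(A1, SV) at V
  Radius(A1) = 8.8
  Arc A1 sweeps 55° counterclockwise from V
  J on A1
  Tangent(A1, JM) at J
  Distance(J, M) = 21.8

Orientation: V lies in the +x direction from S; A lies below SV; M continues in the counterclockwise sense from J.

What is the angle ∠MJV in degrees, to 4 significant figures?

152.5°

S is at the origin; S and V share the same y with |SV| = 20.9 and V on the +x side, so V = (20.90, 0.000). The tangent condition forces AV to be normal to SV, so A = V + (0, -8.8) = (20.90, -8.800). On A1, V sits at bearing 90° from A; a 55° counterclockwise sweep puts J at bearing 145°, so J = A + 8.8·(cos 145°, sin 145°) = (13.69, -3.753). Tangency of A1 to JM means the radius AJ is perpendicular to JM, so JM runs along (−sin 145°, cos 145°); with |JM| = 21.8, M = (1.187, -21.61). Then cos ∠MJV = JM·JV / (|JM||JV|), giving 152.5°.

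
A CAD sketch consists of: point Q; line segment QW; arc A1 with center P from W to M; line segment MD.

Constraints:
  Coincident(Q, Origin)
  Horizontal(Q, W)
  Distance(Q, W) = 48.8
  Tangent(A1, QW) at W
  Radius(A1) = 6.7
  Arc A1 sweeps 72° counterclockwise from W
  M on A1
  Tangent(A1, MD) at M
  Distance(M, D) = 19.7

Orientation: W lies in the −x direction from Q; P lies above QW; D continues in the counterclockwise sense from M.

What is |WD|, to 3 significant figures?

26.5

On A1, W sits at bearing -90° from P; a 72° counterclockwise sweep puts M at bearing -18°, so M = P + 6.7·(cos -18°, sin -18°) = (-42.4, 4.63). The tangent condition forces PM to be normal to MD, so MD runs along (−sin -18°, cos -18°); with |MD| = 19.7, D = (-36.3, 23.4). Then |WD| = |D − W| = 26.5.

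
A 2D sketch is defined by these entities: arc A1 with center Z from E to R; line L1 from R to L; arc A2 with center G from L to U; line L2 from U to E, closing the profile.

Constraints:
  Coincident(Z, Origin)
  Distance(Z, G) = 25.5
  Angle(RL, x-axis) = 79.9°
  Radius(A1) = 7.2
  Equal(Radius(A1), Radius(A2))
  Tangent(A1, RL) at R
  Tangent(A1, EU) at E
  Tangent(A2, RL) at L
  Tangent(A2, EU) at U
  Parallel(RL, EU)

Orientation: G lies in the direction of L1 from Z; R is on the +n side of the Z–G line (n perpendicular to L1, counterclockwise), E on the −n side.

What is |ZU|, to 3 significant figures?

26.5

Tangency of A1 to both parallel lines with radius 7.2 puts R and E at Z ± 7.2·n: R = (-7.09, 1.26), E = (7.09, -1.26). Equal radii place L and U the same way about G: L = G + 7.2·n = (-2.62, 26.4), U = G − 7.2·n = (11.6, 23.8). Then |ZU| = |U − Z| = 26.5.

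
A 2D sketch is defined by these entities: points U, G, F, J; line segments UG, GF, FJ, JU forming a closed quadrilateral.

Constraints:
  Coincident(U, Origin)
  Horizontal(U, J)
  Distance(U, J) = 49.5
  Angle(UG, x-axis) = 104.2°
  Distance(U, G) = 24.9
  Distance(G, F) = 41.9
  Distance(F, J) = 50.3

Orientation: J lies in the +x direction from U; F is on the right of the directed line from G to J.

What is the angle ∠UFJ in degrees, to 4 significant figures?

77.51°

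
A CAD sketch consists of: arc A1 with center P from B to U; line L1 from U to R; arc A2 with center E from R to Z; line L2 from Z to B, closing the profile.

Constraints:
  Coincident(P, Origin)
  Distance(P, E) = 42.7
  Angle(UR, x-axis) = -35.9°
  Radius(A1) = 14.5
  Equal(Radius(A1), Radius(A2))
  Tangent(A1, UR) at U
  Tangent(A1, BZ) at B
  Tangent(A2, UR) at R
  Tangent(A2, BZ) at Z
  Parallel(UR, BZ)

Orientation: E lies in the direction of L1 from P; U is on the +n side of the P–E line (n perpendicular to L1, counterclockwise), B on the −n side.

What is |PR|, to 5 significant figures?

45.095

The slot axis is L1's direction at -35.9°, so u = (cos -35.9°, sin -35.9°) = (0.81004, -0.58637) and n = (−sin -35.9°, cos -35.9°) = (0.58637, 0.81004). P is at the origin and E lies 42.7 along u from P, so E = 42.7·u = (34.589, -25.038). Tangency of A1 to both parallel lines with radius 14.5 puts U and B at P ± 14.5·n: U = (8.5024, 11.746), B = (-8.5024, -11.746). Equal radii place R and Z the same way about E: R = E + 14.5·n = (43.091, -13.292), Z = E − 14.5·n = (26.086, -36.784). Then |PR| = |R − P| = 45.095.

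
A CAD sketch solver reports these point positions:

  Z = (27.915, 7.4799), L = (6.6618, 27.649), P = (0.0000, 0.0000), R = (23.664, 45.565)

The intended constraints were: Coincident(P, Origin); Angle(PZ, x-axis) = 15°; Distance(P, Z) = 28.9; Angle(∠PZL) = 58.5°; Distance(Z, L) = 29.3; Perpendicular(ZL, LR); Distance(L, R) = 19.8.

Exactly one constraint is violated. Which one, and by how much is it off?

Distance(L, R) = 19.8 — off by 4.90.

P = (0.00, 0.00) ✓; PZ at 15.00° ✓; |PZ| = 28.90 ✓; ∠PZL = 58.50° ✓; |ZL| = 29.30 ✓; ∠(ZL, LR) = 90.00° ✓; |LR| = 24.70 ✗.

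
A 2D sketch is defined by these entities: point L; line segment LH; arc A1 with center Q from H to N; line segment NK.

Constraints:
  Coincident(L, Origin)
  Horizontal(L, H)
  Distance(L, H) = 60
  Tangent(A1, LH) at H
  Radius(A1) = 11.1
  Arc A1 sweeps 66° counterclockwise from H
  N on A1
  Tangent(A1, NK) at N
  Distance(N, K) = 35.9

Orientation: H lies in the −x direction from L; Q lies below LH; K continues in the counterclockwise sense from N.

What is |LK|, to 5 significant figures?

93.446

On A1, H sits at bearing 90° from Q; a 66° counterclockwise sweep puts N at bearing 156°, so N = Q + 11.1·(cos 156°, sin 156°) = (-70.140, -6.5852). Since A1 is tangent to NK there, QN ⟂ NK, so NK runs along (−sin 156°, cos 156°); with |NK| = 35.9, K = (-84.742, -39.382). Then |LK| = |K − L| = 93.446.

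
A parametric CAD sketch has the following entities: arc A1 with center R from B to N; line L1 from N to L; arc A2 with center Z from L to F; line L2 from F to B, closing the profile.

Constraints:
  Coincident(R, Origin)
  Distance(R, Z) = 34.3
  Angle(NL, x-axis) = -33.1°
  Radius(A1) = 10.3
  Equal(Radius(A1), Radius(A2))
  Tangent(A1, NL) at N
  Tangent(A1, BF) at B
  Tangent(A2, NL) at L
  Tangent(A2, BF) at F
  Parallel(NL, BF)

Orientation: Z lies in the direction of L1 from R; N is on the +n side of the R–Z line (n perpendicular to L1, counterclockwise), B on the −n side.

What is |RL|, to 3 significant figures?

35.8

The slot axis is L1's direction at -33.1°, so u = (cos -33.1°, sin -33.1°) = (0.838, -0.546) and n = (−sin -33.1°, cos -33.1°) = (0.546, 0.838). R is at the origin and Z lies 34.3 along u from R, so Z = 34.3·u = (28.7, -18.7). Tangency of A1 to both parallel lines with radius 10.3 puts N and B at R ± 10.3·n: N = (5.62, 8.63), B = (-5.62, -8.63). Equal radii place L and F the same way about Z: L = Z + 10.3·n = (34.4, -10.1), F = Z − 10.3·n = (23.1, -27.4). Then |RL| = |L − R| = 35.8.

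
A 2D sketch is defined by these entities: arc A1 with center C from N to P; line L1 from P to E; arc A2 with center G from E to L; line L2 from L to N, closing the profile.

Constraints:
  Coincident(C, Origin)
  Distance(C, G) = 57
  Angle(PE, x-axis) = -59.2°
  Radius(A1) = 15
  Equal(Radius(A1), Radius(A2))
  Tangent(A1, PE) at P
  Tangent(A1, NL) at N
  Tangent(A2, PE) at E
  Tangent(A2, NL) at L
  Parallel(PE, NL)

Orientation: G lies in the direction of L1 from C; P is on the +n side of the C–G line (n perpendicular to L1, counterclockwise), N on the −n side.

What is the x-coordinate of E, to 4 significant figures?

42.07

The slot axis is L1's direction at -59.2°, so u = (cos -59.2°, sin -59.2°) = (0.5120, -0.8590) and n = (−sin -59.2°, cos -59.2°) = (0.8590, 0.5120). C is at the origin and G lies 57.0 along u from C, so G = 57.0·u = (29.19, -48.96). Tangency of A1 to both parallel lines with radius 15.0 puts P and N at C ± 15.0·n: P = (12.88, 7.681), N = (-12.88, -7.681). Equal radii place E and L the same way about G: E = G + 15.0·n = (42.07, -41.28), L = G − 15.0·n = (16.30, -56.64). So E.x = 42.07.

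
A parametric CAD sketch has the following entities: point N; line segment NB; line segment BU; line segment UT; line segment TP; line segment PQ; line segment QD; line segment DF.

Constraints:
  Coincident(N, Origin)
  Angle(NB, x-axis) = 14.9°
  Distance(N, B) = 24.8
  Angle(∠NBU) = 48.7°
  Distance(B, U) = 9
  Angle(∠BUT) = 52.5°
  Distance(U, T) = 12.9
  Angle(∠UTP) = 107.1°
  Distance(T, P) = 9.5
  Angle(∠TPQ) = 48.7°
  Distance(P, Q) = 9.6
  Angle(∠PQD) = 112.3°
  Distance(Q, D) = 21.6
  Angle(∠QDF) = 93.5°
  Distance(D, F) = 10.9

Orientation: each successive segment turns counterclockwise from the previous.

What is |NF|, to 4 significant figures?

8.265

∠PQD = 112.3° gives QD at -174.4° from the x-axis; with |QD| = 21.6, D = (0.5721, 2.685). ∠QDF = 93.5° gives DF at -87.90° from the x-axis; with |DF| = 10.9, F = (0.9715, -8.207). Then |NF| = |F − N| = 8.265.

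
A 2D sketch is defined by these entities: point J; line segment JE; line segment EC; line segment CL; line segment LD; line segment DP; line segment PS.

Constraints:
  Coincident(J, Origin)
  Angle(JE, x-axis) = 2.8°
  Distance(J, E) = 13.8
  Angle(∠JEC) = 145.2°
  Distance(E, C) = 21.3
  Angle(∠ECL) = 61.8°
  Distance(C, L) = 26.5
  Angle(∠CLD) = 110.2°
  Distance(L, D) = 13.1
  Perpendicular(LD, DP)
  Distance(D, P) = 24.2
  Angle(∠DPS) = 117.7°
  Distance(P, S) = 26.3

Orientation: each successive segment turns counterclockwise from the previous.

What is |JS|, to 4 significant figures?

40.14

J is at the origin; JE runs at 2.8° with length 13.8, so E = (13.78, 0.6741). ∠JEC = 145.2° gives EC at 37.60° from the x-axis; with |EC| = 21.3, C = (30.66, 13.67). ∠ECL = 61.8° gives CL at 155.8° from the x-axis; with |CL| = 26.5, L = (6.488, 24.53). ∠CLD = 110.2° gives LD at -134.4° from the x-axis; with |LD| = 13.1, D = (-2.677, 15.17). The perpendicularity gives DP at right angles to LD, so DP runs at -44.40°; with |DP| = 24.2, P = (14.61, -1.758). ∠DPS = 117.7° gives PS at 17.90° from the x-axis; with |PS| = 26.3, S = (39.64, 6.325). Then |JS| = |S − J| = 40.14.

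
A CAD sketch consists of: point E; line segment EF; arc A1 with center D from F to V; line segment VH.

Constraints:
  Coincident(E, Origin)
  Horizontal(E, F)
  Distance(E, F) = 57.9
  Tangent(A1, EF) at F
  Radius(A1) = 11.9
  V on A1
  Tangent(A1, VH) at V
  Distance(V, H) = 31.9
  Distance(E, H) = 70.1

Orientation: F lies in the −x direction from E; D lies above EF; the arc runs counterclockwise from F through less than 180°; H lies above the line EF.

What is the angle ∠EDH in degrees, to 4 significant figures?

93.71°

Checks: E.y = 0.00, F.y = 0.00 ✓; |DV| = 11.90 ✓; ∠(DV, VH) = 90.00° ✓; |VH| = 31.90 ✓; |EH| = 70.10 ✓.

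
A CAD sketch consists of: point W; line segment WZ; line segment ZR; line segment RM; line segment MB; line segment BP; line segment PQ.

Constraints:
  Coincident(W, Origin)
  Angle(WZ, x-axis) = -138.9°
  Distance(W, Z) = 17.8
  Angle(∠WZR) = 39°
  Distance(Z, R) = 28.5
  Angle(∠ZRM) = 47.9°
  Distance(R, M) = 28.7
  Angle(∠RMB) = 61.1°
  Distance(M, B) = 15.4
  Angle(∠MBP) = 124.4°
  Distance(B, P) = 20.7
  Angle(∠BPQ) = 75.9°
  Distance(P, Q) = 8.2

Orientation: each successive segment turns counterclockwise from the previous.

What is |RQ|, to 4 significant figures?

7.594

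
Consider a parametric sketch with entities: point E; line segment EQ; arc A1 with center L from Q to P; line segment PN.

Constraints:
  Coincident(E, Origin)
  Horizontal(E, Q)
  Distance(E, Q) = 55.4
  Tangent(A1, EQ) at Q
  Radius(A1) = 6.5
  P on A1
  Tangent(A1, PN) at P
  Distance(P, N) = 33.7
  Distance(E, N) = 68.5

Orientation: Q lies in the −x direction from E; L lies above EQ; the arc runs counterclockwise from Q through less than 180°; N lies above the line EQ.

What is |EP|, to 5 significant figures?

49.599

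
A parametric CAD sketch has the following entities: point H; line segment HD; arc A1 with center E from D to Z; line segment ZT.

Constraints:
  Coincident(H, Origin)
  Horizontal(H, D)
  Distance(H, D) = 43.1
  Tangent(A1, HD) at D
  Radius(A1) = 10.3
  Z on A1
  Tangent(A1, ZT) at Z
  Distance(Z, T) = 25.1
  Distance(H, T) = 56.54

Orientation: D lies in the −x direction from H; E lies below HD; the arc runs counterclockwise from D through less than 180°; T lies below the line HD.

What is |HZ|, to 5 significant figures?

54.477

H is at the origin; H and D share the same y with |HD| = 43.1 and D on the −x side, so D = (-43.100, 0.0000). The tangent condition forces ED to be normal to HD, so E = D + (0, -10.3) = (-43.100, -10.300). Since EZ ⟂ ZT (tangency), |ET| = √(10.3² + 25.1²) = 27.131 regardless of where Z sits on A1. So T lies on both circle(H, 56.54) and circle(E, 27.131); the below-HD intersection is T = (-42.384, -37.422). Z is the foot of the tangent from T: Z = (-52.522, -14.460).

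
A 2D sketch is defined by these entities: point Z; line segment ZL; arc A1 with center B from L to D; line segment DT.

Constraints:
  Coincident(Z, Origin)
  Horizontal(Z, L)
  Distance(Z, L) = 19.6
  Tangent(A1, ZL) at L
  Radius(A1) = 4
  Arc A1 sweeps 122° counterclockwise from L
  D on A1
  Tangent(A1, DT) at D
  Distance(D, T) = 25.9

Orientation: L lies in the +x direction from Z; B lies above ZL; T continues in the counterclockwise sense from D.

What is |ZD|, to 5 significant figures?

23.793

Since A1 is tangent to ZL there, BL ⟂ ZL, so B = L + (0, 4) = (19.600, 4.0000). On A1, L sits at bearing -90° from B; a 122° counterclockwise sweep puts D at bearing 32°, so D = B + 4.0·(cos 32°, sin 32°) = (22.992, 6.1197). Then |ZD| = |D − Z| = 23.793.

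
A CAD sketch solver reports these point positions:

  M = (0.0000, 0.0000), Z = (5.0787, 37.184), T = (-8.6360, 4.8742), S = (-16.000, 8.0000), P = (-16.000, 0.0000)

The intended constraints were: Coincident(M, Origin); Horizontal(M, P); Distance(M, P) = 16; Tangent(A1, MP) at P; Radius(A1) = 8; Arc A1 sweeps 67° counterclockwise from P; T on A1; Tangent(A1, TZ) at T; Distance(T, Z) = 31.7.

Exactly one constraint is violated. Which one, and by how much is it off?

Distance(T, Z) = 31.7 — off by 3.40.

M = (0.00, 0.00) ✓; M.y = 0.00, P.y = 0.00 ✓; |MP| = 16.00 ✓; ∠(SP, PM) = 90.00° ✓; |SP| = 8.000 ✓; bearing(S→T) − bearing(S→P) = 67.00° ✓; |ST| = 8.000 ✓; ∠(ST, TZ) = 90.00° ✓; |TZ| = 35.10 ✗.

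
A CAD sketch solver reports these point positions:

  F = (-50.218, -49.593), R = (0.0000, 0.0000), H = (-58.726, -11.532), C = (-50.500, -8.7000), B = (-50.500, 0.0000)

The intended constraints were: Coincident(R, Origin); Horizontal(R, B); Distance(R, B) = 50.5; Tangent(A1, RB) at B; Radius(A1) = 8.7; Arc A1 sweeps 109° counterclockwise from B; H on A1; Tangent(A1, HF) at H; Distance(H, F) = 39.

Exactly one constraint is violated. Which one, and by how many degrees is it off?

Tangent(A1, HF) at H — off by 6.40°.

R = (0.00, 0.00) ✓; R.y = 0.00, B.y = 0.00 ✓; |RB| = 50.50 ✓; ∠(CB, BR) = 90.00° ✓; |CB| = 8.700 ✓; bearing(C→H) − bearing(C→B) = 109.0° ✓; |CH| = 8.700 ✓; ∠(CH, HF) = 96.40° ✗; |HF| = 39.00 ✓.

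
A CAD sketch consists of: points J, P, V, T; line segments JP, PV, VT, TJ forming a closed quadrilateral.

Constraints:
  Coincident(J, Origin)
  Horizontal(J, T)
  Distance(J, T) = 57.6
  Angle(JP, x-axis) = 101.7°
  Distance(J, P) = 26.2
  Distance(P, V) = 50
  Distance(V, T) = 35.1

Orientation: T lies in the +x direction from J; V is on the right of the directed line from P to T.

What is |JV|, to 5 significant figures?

28.879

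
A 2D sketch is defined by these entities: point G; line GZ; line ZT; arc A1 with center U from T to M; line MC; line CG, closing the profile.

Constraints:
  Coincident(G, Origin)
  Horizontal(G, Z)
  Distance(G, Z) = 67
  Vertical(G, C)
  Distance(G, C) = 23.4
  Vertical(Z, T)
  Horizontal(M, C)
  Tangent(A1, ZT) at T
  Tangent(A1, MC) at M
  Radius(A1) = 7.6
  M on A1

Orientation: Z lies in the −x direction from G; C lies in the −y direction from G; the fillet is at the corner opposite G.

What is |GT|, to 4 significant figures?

68.84

G is at the origin; GZ is horizontal with |GZ| = 67.0 and Z on the −x side, so Z = (-67.00, 0.000). G and C share the same x with |GC| = 23.4 and C on the −y side, so C = (0.000, -23.40). The virtual corner opposite G is at (-67.00, -23.40). Since A1 is tangent to ZT there, UT ⟂ ZT and tangency of A1 to MC means the radius UM is perpendicular to MC, with radius 7.6, so the center U sits 7.6 in from both sides at U = (-59.40, -15.80). That places the tangent points at T = (-67.00, -15.80) on ZT and M = (-59.40, -23.40) on MC. Then |GT| = |T − G| = 68.84.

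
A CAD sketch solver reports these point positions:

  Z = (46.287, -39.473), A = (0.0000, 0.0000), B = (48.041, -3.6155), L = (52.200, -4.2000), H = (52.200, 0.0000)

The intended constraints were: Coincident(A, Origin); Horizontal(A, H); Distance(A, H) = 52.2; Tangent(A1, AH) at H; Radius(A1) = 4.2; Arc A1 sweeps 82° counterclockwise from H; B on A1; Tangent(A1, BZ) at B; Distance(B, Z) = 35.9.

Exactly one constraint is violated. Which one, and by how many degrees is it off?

Tangent(A1, BZ) at B — off by 5.20°.

A = (0.00, 0.00) ✓; A.y = 0.00, H.y = 0.00 ✓; |AH| = 52.20 ✓; ∠(LH, HA) = 90.00° ✓; |LH| = 4.200 ✓; bearing(L→B) − bearing(L→H) = 82.00° ✓; |LB| = 4.200 ✓; ∠(LB, BZ) = 84.80° ✗; |BZ| = 35.90 ✓.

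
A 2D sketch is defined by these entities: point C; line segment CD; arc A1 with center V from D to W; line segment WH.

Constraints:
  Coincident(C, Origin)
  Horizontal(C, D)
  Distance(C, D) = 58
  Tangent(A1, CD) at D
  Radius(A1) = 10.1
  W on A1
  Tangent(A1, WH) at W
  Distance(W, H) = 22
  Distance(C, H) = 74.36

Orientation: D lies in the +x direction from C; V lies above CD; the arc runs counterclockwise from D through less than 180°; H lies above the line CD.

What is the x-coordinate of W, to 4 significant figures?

68.08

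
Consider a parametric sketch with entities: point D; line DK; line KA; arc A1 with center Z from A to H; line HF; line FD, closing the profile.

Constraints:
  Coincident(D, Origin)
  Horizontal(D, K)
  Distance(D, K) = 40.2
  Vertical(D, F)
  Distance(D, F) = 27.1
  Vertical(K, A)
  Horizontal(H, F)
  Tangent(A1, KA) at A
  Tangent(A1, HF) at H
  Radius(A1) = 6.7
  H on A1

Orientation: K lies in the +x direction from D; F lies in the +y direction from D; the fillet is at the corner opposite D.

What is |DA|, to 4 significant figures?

45.08

The virtual corner opposite D is at (40.20, 27.10). Since A1 is tangent to KA there, ZA ⟂ KA and since A1 is tangent to HF there, ZH ⟂ HF, with radius 6.7, so the center Z sits 6.7 in from both sides at Z = (33.50, 20.40). That places the tangent points at A = (40.20, 20.40) on KA and H = (33.50, 27.10) on HF. Then |DA| = |A − D| = 45.08.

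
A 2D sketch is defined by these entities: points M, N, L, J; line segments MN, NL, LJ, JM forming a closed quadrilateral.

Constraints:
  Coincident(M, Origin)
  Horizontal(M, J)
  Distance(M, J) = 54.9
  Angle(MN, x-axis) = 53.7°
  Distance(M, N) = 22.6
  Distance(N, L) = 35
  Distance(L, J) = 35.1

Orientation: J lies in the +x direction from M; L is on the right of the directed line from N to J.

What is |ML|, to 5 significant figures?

27.923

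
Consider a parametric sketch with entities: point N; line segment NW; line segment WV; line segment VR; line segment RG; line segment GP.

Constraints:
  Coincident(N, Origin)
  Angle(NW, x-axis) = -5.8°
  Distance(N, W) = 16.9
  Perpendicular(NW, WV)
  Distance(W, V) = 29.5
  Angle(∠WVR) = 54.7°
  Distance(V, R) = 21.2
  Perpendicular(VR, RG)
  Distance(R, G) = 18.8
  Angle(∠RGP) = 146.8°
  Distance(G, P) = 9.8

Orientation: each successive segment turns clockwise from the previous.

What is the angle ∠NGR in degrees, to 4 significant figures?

65.03°

N is at the origin; NW runs at -5.8° with length 16.9, so W = (16.81, -1.708). NW is perpendicular to WV, so WV runs at -95.80°; with |WV| = 29.5, V = (13.83, -31.06). ∠WVR = 54.7° gives VR at 138.9° from the x-axis; with |VR| = 21.2, R = (-2.143, -17.12). VR is perpendicular to RG, so RG runs at 48.90°; with |RG| = 18.8, G = (10.22, -2.953). Then cos ∠NGR = GN·GR / (|GN||GR|), giving 65.03°.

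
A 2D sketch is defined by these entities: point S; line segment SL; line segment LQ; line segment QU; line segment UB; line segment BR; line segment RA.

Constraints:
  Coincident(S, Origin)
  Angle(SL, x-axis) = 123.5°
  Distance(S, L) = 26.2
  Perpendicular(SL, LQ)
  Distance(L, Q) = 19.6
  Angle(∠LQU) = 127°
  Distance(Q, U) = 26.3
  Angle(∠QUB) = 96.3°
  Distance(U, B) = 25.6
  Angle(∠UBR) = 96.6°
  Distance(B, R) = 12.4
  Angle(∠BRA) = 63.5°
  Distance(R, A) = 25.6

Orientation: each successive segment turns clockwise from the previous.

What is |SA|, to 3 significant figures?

31.3

∠UBR = 96.6° gives BR at 173° from the x-axis; with |BR| = 12.4, R = (8.51, 0.388). ∠BRA = 63.5° gives RA at 56.9° from the x-axis; with |RA| = 25.6, A = (22.5, 21.8). Then |SA| = |A − S| = 31.3.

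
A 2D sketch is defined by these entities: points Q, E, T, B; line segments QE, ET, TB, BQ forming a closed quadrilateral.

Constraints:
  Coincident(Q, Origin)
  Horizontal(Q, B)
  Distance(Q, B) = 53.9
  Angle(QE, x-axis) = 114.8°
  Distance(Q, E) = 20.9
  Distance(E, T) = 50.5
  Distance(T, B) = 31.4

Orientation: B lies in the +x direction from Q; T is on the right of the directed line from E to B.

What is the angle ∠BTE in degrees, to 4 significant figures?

103.7°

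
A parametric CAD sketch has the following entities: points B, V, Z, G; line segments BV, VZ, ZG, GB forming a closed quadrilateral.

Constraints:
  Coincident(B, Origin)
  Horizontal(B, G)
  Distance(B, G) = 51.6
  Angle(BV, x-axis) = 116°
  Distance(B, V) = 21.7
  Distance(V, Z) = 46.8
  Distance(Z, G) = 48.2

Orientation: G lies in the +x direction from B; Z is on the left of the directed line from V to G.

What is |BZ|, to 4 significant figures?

53.19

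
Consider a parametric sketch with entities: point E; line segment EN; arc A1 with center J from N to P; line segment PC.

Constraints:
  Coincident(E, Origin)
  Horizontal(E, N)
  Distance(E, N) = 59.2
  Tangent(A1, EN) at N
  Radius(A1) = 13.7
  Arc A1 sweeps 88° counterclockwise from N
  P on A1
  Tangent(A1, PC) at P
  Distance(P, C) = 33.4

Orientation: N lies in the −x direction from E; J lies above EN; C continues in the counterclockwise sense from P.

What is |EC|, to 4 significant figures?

64.33

On A1, N sits at bearing -90° from J; an 88° counterclockwise sweep puts P at bearing -2°, so P = J + 13.7·(cos -2°, sin -2°) = (-45.51, 13.22). The tangent condition forces JP to be normal to PC, so PC runs along (−sin -2°, cos -2°); with |PC| = 33.4, C = (-44.34, 46.60). Then |EC| = |C − E| = 64.33.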